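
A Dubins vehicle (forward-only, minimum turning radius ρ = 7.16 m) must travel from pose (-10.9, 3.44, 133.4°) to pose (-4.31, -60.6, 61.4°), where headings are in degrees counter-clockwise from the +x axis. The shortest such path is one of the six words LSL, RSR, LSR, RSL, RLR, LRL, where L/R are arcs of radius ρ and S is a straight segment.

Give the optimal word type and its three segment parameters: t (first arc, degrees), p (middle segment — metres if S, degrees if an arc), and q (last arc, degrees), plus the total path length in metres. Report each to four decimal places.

Let ψ = atan2(Δy, Δx) = atan2(-64.04, 6.59) = -84.1247° be the start→goal bearing.
Normalize: d = |goal − start| / ρ = 64.378177/7.16 = 8.991366, α = (θ_start − ψ) mod 360° = 217.5247° = 3.796522 rad, β = (θ_goal − ψ) mod 360° = 145.5247° = 2.539885 rad.
Common terms: sin α = -0.609103, cos α = -0.793091, sin β = 0.566051, cos β = -0.824370, cos(α−β) = 0.309017, d² = 80.844654. Work in radians in the unit-radius frame; every candidate has L = ρ·(t + p + q).
LSL: p² = 2 + d² − 2cos(α−β) + 2d(sin α − sin β) = 61.094136; p = √p² = 7.816274; φ = atan2(cos β − cos α, d + sin α − sin β) = -0.004002 rad; t = (φ − α) mod 2π = 2.482661 rad, q = (β − φ) mod 2π = 2.543887 rad → L = 7.16·(2.482661 + 7.816274 + 2.543887) = 7.16·12.842822 = 91.954606 m
RSR: p² = 2 + d² − 2cos(α−β) + 2d(sin β − sin α) = 103.359104; p = √p² = 10.166568; φ = atan2(cos α − cos β, d − sin α + sin β) = 0.003077 rad; t = (α − φ) mod 2π = 3.793445 rad, q = (φ − β) mod 2π = 3.746377 rad → L = 7.16·(3.793445 + 10.166568 + 3.746377) = 7.16·17.706390 = 126.777755 m
LSR: p² = d² − 2 + 2cos(α−β) + 2d(sin α + sin β) = 78.688492; p = √p² = 8.870653; φ = atan2(−cos α − cos β, d + sin α + sin β) − atan2(−2, p) = 0.400580 rad; t = (φ − α) mod 2π = 2.887243 rad, q = (φ − β) mod 2π = 4.143880 rad → L = 7.16·(2.887243 + 8.870653 + 4.143880) = 7.16·15.901776 = 113.856719 m
RSL: p² = d² − 2 + 2cos(α−β) − 2d(sin α + sin β) = 80.236884; p = √p² = 8.957504; φ = atan2(cos α + cos β, d − sin α − sin β) − atan2(2, p) = -0.396830 rad; t = (α − φ) mod 2π = 4.193352 rad, q = (β − φ) mod 2π = 2.936715 rad → L = 7.16·(4.193352 + 8.957504 + 2.936715) = 7.16·16.087571 = 115.187007 m
RLR: c = (6 − d² + 2cos(α−β) + 2d(sin α − sin β))/8 = -11.919888, |c| > 1 → infeasible
LRL: c = (6 − d² + 2cos(α−β) − 2d(sin α − sin β))/8 = -6.636767, |c| > 1 → infeasible
Shortest: LSL with L = 91.954606 m ≈ 91.9546 m
Convert LSL to answer units (arcs ×180/π): t = 2.482661·180/π = 142.2460°, p = ρ·p = 7.16·7.816274 = 55.9645 m, q = 2.543887·180/π = 145.7540°, L = 91.9546 m.

LSL: t = 142.2460°, p = 55.9645 m, q = 145.7540°, L = 91.9546 m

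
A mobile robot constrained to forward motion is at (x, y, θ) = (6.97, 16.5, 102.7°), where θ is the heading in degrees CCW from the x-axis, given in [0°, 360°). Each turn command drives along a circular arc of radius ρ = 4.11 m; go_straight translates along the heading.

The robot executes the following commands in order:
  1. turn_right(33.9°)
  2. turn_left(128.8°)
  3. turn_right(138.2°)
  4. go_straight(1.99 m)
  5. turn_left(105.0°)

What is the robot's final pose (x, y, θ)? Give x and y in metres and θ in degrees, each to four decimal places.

set_pose: (x, y, θ) = (6.9700, 16.5000, 102.7000°), ρ = 4.11
turn_right(33.9°): centre at ρ to the right, rotate −33.9° → (7.1476, 18.8898, 68.8000°)
turn_left(128.8°): centre at ρ to the left, rotate +128.8° → (2.0730, 24.2937, 197.6000°)
turn_right(138.2°): centre at ρ to the right, rotate −138.2° → (-2.7074, 30.3035, 59.4000°)
go_straight(1.99): x += 1.99·cos θ, y += 1.99·sin θ → (-1.6944, 32.0164, 59.4000°)
turn_left(105.0°): centre at ρ to the left, rotate +105.0° → (-4.1268, 38.0671, 164.4000°)

(-4.1268, 38.0671, 164.4000°)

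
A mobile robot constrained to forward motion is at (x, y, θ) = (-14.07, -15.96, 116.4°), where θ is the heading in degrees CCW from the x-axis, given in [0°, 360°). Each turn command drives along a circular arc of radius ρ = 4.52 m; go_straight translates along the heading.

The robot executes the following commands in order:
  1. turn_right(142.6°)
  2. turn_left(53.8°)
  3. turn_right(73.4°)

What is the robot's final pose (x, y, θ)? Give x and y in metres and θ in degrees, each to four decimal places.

set_pose: (x, y, θ) = (-14.0700, -15.9600, 116.4000°), ρ = 4.52
turn_right(142.6°): centre at ρ to the right, rotate −142.6° → (-8.0258, -9.8946, -26.2000° ≡ 333.8000°)
turn_left(53.8°): centre at ρ to the left, rotate +53.8° → (-3.9361, -9.8447, 387.6000° ≡ 27.6000°)
turn_right(73.4°): centre at ρ to the right, rotate −73.4° → (1.3985, -10.6991, -45.8000° ≡ 314.2000°)

(1.3985, -10.6991, 314.2000°)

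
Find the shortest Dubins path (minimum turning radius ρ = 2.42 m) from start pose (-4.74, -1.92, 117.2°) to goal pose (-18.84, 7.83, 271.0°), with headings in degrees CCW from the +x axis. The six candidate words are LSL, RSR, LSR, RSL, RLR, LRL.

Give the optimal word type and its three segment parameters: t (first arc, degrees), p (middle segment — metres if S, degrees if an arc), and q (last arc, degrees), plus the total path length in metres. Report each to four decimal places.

Let ψ = atan2(Δy, Δx) = atan2(9.75, -14.10) = 145.3366° be the start→goal bearing.
Normalize: d = |goal − start| / ρ = 17.142710/2.42 = 7.083764, α = (θ_start − ψ) mod 360° = 331.8634° = 5.792110 rad, β = (θ_goal − ψ) mod 360° = 125.6634° = 2.193241 rad.
Common terms: sin α = -0.471575, cos α = 0.881826, sin β = 0.812456, cos β = -0.583023, cos(α−β) = -0.897258, d² = 50.179718. Work in radians in the unit-radius frame; every candidate has L = ρ·(t + p + q).
LSL: p² = 2 + d² − 2cos(α−β) + 2d(sin α − sin β) = 35.782699; p = √p² = 5.981864; φ = atan2(cos β − cos α, d + sin α − sin β) = -0.247398 rad; t = (φ − α) mod 2π = 0.243678 rad, q = (β − φ) mod 2π = 2.440639 rad → L = 2.42·(0.243678 + 5.981864 + 2.440639) = 2.42·8.666181 = 20.972157 m
RSR: p² = 2 + d² − 2cos(α−β) + 2d(sin β − sin α) = 72.165770; p = √p² = 8.495044; φ = atan2(cos α − cos β, d − sin α + sin β) = 0.173302 rad; t = (α − φ) mod 2π = 5.618808 rad, q = (φ − β) mod 2π = 4.263246 rad → L = 2.42·(5.618808 + 8.495044 + 4.263246) = 2.42·18.377098 = 44.472577 m
LSR: p² = d² − 2 + 2cos(α−β) + 2d(sin α + sin β) = 51.214644; p = √p² = 7.156441; φ = atan2(−cos α − cos β, d + sin α + sin β) − atan2(−2, p) = 0.232293 rad; t = (φ − α) mod 2π = 0.723368 rad, q = (φ − β) mod 2π = 4.322237 rad → L = 2.42·(0.723368 + 7.156441 + 4.322237) = 2.42·12.202046 = 29.528952 m
RSL: p² = d² − 2 + 2cos(α−β) − 2d(sin α + sin β) = 41.555759; p = √p² = 6.446376; φ = atan2(cos α + cos β, d − sin α − sin β) − atan2(2, p) = -0.256551 rad; t = (α − φ) mod 2π = 6.048660 rad, q = (β − φ) mod 2π = 2.449791 rad → L = 2.42·(6.048660 + 6.446376 + 2.449791) = 2.42·14.944827 = 36.166482 m
RLR: c = (6 − d² + 2cos(α−β) + 2d(sin α − sin β))/8 = -8.020721, |c| > 1 → infeasible
LRL: c = (6 − d² + 2cos(α−β) − 2d(sin α − sin β))/8 = -3.472837, |c| > 1 → infeasible
Shortest: LSL with L = 20.972157 m ≈ 20.9722 m
Convert LSL to answer units (arcs ×180/π): t = 0.243678·180/π = 13.9617°, p = ρ·p = 2.42·5.981864 = 14.4761 m, q = 2.440639·180/π = 139.8383°, L = 20.9722 m.

LSL: t = 13.9617°, p = 14.4761 m, q = 139.8383°, L = 20.9722 m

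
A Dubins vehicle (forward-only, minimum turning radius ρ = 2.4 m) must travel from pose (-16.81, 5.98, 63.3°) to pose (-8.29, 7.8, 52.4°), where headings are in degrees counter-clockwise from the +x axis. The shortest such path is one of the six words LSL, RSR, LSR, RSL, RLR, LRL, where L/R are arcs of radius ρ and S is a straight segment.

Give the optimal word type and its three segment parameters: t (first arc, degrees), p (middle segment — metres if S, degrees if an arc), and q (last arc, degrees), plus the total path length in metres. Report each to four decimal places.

Let ψ = atan2(Δy, Δx) = atan2(1.82, 8.52) = 12.0580° be the start→goal bearing.
Normalize: d = |goal − start| / ρ = 8.712221/2.4 = 3.630092, α = (θ_start − ψ) mod 360° = 51.2420° = 0.894341 rad, β = (θ_goal − ψ) mod 360° = 40.3420° = 0.704101 rad.
Common terms: sin α = 0.779797, cos α = 0.626033, sin β = 0.647349, cos β = 0.762194, cos(α−β) = 0.981959, d² = 13.177569. Work in radians in the unit-radius frame; every candidate has L = ρ·(t + p + q).
LSL: p² = 2 + d² − 2cos(α−β) + 2d(sin α − sin β) = 14.175252; p = √p² = 3.765004; φ = atan2(cos β − cos α, d + sin α − sin β) = 0.036173 rad; t = (φ − α) mod 2π = 5.425017 rad, q = (β − φ) mod 2π = 0.667928 rad → L = 2.4·(5.425017 + 3.765004 + 0.667928) = 2.4·9.857948 = 23.659075 m
RSR: p² = 2 + d² − 2cos(α−β) + 2d(sin β − sin α) = 12.252052; p = √p² = 3.500293; φ = atan2(cos α − cos β, d − sin α + sin β) = -0.038910 rad; t = (α − φ) mod 2π = 0.933251 rad, q = (φ − β) mod 2π = 5.540175 rad → L = 2.4·(0.933251 + 3.500293 + 5.540175) = 2.4·9.973719 = 23.936926 m
LSR: p² = d² − 2 + 2cos(α−β) + 2d(sin α + sin β) = 23.502826; p = √p² = 4.847971; φ = atan2(−cos α − cos β, d + sin α + sin β) − atan2(−2, p) = 0.123369 rad; t = (φ − α) mod 2π = 5.512213 rad, q = (φ − β) mod 2π = 5.702454 rad → L = 2.4·(5.512213 + 4.847971 + 5.702454) = 2.4·16.062638 = 38.550331 m
RSL: p² = d² − 2 + 2cos(α−β) − 2d(sin α + sin β) = 2.780148; p = √p² = 1.667377; φ = atan2(cos α + cos β, d − sin α − sin β) − atan2(2, p) = -0.313541 rad; t = (α − φ) mod 2π = 1.207883 rad, q = (β − φ) mod 2π = 1.017642 rad → L = 2.4·(1.207883 + 1.667377 + 1.017642) = 2.4·3.892902 = 9.342965 m
RLR: c = (6 − d² + 2cos(α−β) + 2d(sin α − sin β))/8 = -0.531506; p = 2π − arccos c = 4.152011 rad; φ = atan2(cos α − cos β, d − sin α + sin β) = -0.038910 rad; t = (α − φ + p/2) mod 2π = 3.009257 rad, q = (α − β − t + p) mod 2π = 1.332995 rad → L = 2.4·(3.009257 + 4.152011 + 1.332995) = 2.4·8.494263 = 20.386230 m
LRL: c = (6 − d² + 2cos(α−β) − 2d(sin α − sin β))/8 = -0.771907; p = 2π − arccos c = 3.830554 rad; φ = atan2(cos β − cos α, d + sin α − sin β) = 0.036173 rad; t = (φ − α + p/2) mod 2π = 1.057109 rad, q = (β − α − t + p) mod 2π = 2.583205 rad → L = 2.4·(1.057109 + 3.830554 + 2.583205) = 2.4·7.470868 = 17.930083 m
Shortest: RSL with L = 9.342965 m ≈ 9.3430 m
Convert RSL to answer units (arcs ×180/π): t = 1.207883·180/π = 69.2066°, p = ρ·p = 2.4·1.667377 = 4.0017 m, q = 1.017642·180/π = 58.3066°, L = 9.3430 m.

RSL: t = 69.2066°, p = 4.0017 m, q = 58.3066°, L = 9.3430 m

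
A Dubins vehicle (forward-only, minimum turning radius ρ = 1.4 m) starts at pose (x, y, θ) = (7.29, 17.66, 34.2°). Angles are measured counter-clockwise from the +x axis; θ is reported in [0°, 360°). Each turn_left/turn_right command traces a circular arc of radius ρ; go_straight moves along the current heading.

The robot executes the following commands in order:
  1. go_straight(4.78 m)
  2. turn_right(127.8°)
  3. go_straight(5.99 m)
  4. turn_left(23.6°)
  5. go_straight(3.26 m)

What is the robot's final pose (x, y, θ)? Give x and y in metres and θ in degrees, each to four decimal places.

set_pose: (x, y, θ) = (7.2900, 17.6600, 34.2000°), ρ = 1.4
go_straight(4.78): x += 4.78·cos θ, y += 4.78·sin θ → (11.2434, 20.3468, 34.2000°)
turn_right(127.8°): centre at ρ to the right, rotate −127.8° → (13.4276, 19.1009, -93.6000° ≡ 266.4000°)
go_straight(5.99): x += 5.99·cos θ, y += 5.99·sin θ → (13.0515, 13.1228, 266.4000°)
turn_left(23.6°): centre at ρ to the left, rotate +23.6° → (13.1332, 12.5560, 290.0000°)
go_straight(3.26): x += 3.26·cos θ, y += 3.26·sin θ → (14.2481, 9.4926, 290.0000°)

(14.2481, 9.4926, 290.0000°)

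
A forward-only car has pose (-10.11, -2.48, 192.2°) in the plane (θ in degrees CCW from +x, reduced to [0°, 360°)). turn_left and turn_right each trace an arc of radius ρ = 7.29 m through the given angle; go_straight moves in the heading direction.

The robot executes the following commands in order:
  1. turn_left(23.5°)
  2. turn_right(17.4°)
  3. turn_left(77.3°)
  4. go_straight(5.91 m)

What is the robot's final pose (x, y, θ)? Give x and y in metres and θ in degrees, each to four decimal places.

set_pose: (x, y, θ) = (-10.1100, -2.4800, 192.2000°), ρ = 7.29
turn_left(23.5°): centre at ρ to the left, rotate +23.5° → (-12.8235, -3.6853, 215.7000°)
turn_right(17.4°): centre at ρ to the right, rotate −17.4° → (-14.7885, -4.6865, 198.3000°)
turn_left(77.3°): centre at ρ to the left, rotate +77.3° → (-19.7547, -12.3192, 275.6000°)
go_straight(5.91): x += 5.91·cos θ, y += 5.91·sin θ → (-19.1780, -18.2010, 275.6000°)

(-19.1780, -18.2010, 275.6000°)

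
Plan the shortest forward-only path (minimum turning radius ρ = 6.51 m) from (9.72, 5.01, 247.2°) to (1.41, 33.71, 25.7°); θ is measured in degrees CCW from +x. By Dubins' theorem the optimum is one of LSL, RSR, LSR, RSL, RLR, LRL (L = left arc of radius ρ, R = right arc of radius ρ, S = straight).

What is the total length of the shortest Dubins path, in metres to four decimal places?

Let ψ = atan2(Δy, Δx) = atan2(28.70, -8.31) = 106.1482° be the start→goal bearing.
Normalize: d = |goal − start| / ρ = 29.878857/6.51 = 4.589686, α = (θ_start − ψ) mod 360° = 141.0518° = 2.461818 rad, β = (θ_goal − ψ) mod 360° = 279.5518° = 4.879099 rad.
Common terms: sin α = 0.628618, cos α = -0.777714, sin β = -0.986136, cos β = 0.165939, cos(α−β) = -0.748956, d² = 21.065219. Work in radians in the unit-radius frame; every candidate has L = ρ·(t + p + q).
LSL: p² = 2 + d² − 2cos(α−β) + 2d(sin α − sin β) = 39.385557; p = √p² = 6.275791; φ = atan2(cos β − cos α, d + sin α − sin β) = 0.150936 rad; t = (φ − α) mod 2π = 3.972304 rad, q = (β − φ) mod 2π = 4.728163 rad → L = 6.51·(3.972304 + 6.275791 + 4.728163) = 6.51·14.976258 = 97.495437 m
RSR: p² = 2 + d² − 2cos(α−β) + 2d(sin β − sin α) = 9.740704; p = √p² = 3.121010; φ = atan2(cos α − cos β, d − sin α + sin β) = -0.307162 rad; t = (α − φ) mod 2π = 2.768980 rad, q = (φ − β) mod 2π = 1.096924 rad → L = 6.51·(2.768980 + 3.121010 + 1.096924) = 6.51·6.986914 = 45.484813 m
LSR: p² = d² − 2 + 2cos(α−β) + 2d(sin α + sin β) = 14.285514; p = √p² = 3.779618; φ = atan2(−cos α − cos β, d + sin α + sin β) − atan2(−2, p) = 0.630257 rad; t = (φ − α) mod 2π = 4.451624 rad, q = (φ − β) mod 2π = 2.034343 rad → L = 6.51·(4.451624 + 3.779618 + 2.034343) = 6.51·10.265586 = 66.828965 m
RSL: p² = d² − 2 + 2cos(α−β) − 2d(sin α + sin β) = 20.849101; p = √p² = 4.566082; φ = atan2(cos α + cos β, d − sin α − sin β) − atan2(2, p) = -0.535877 rad; t = (α − φ) mod 2π = 2.997695 rad, q = (β − φ) mod 2π = 5.414976 rad → L = 6.51·(2.997695 + 4.566082 + 5.414976) = 6.51·12.978752 = 84.491675 m
RLR: c = (6 − d² + 2cos(α−β) + 2d(sin α − sin β))/8 = -0.217588; p = 2π − arccos c = 4.493046 rad; φ = atan2(cos α − cos β, d − sin α + sin β) = -0.307162 rad; t = (α − φ + p/2) mod 2π = 5.015504 rad, q = (α − β − t + p) mod 2π = 3.343447 rad → L = 6.51·(5.015504 + 4.493046 + 3.343447) = 6.51·12.851997 = 83.666500 m
LRL: c = (6 − d² + 2cos(α−β) − 2d(sin α − sin β))/8 = -3.923195, |c| > 1 → infeasible
Shortest: RSR with L = 45.484813 m ≈ 45.4848 m

45.4848 m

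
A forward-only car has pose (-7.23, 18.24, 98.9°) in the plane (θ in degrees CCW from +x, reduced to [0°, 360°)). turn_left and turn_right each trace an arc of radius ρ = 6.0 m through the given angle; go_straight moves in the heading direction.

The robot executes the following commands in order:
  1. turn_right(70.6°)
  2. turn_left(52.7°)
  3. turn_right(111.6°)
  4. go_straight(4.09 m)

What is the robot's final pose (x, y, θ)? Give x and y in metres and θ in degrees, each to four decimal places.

set_pose: (x, y, θ) = (-7.2300, 18.2400, 98.9000°), ρ = 6.0
turn_right(70.6°): centre at ρ to the right, rotate −70.6° → (-4.1468, 24.4511, 28.3000°)
turn_left(52.7°): centre at ρ to the left, rotate +52.7° → (-1.0652, 28.7954, 81.0000°)
turn_right(111.6°): centre at ρ to the right, rotate −111.6° → (7.9152, 33.0212, -30.6000° ≡ 329.4000°)
go_straight(4.09): x += 4.09·cos θ, y += 4.09·sin θ → (11.4356, 30.9392, 329.4000°)

(11.4356, 30.9392, 329.4000°)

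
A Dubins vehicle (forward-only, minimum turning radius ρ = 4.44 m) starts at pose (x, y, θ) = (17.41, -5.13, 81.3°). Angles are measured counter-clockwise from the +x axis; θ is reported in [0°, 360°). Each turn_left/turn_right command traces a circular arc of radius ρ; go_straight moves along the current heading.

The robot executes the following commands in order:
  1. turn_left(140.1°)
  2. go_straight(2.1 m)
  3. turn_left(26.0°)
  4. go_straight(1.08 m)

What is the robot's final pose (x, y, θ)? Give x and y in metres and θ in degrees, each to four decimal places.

(6.9318, -5.1380, 247.4000°)

set_pose: (x, y, θ) = (17.4100, -5.1300, 81.3000°), ρ = 4.44
turn_left(140.1°): centre at ρ to the left, rotate +140.1° → (10.0849, -1.1279, 221.4000°)
go_straight(2.1): x += 2.1·cos θ, y += 2.1·sin θ → (8.5096, -2.5167, 221.4000°)
turn_left(26.0°): centre at ρ to the left, rotate +26.0° → (7.3468, -4.1409, 247.4000°)
go_straight(1.08): x += 1.08·cos θ, y += 1.08·sin θ → (6.9318, -5.1380, 247.4000°)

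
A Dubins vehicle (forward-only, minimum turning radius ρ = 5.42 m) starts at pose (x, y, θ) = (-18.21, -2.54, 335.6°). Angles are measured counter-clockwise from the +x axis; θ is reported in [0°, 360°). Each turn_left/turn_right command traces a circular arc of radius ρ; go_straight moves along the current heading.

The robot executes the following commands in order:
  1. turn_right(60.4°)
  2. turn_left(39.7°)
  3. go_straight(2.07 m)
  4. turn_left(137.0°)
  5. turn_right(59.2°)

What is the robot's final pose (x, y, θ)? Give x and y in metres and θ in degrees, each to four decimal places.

set_pose: (x, y, θ) = (-18.2100, -2.5400, 335.6000°), ρ = 5.42
turn_right(60.4°): centre at ρ to the right, rotate −60.4° → (-15.0513, -6.9847, 275.2000°)
turn_left(39.7°): centre at ρ to the left, rotate +39.7° → (-13.4928, -10.3193, 314.9000°)
go_straight(2.07): x += 2.07·cos θ, y += 2.07·sin θ → (-12.0317, -11.7855, 314.9000°)
turn_left(137.0°): centre at ρ to the left, rotate +137.0° → (-2.7755, -7.7800, 451.9000° ≡ 91.9000°)
turn_right(59.2°): centre at ρ to the right, rotate −59.2° → (-0.2865, -3.0393, 32.7000°)

(-0.2865, -3.0393, 32.7000°)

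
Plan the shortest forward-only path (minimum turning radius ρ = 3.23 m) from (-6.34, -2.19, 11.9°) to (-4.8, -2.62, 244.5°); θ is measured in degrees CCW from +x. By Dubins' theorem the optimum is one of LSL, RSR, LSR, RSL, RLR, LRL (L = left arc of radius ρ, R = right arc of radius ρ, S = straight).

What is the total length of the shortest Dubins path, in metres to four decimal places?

22.7746 m

Let ψ = atan2(Δy, Δx) = atan2(-0.43, 1.54) = -15.6008° be the start→goal bearing.
Normalize: d = |goal − start| / ρ = 1.598906/3.23 = 0.495017, α = (θ_start − ψ) mod 360° = 27.5008° = 0.479980 rad, β = (θ_goal − ψ) mod 360° = 260.1008° = 4.539616 rad.
Common terms: sin α = 0.461762, cos α = 0.887004, sin β = -0.985112, cos β = -0.171915, cos(α−β) = -0.607376, d² = 0.245042. Work in radians in the unit-radius frame; every candidate has L = ρ·(t + p + q).
LSL: p² = 2 + d² − 2cos(α−β) + 2d(sin α − sin β) = 4.892249; p = √p² = 2.211843; φ = atan2(cos β − cos α, d + sin α − sin β) = -0.499230 rad; t = (φ − α) mod 2π = 5.303975 rad, q = (β − φ) mod 2π = 5.038846 rad → L = 3.23·(5.303975 + 2.211843 + 5.038846) = 3.23·12.554664 = 40.551565 m
RSR: p² = 2 + d² − 2cos(α−β) + 2d(sin β − sin α) = 2.027339; p = √p² = 1.423847; φ = atan2(cos α − cos β, d − sin α + sin β) = 2.303000 rad; t = (α − φ) mod 2π = 4.460165 rad, q = (φ − β) mod 2π = 4.046570 rad → L = 3.23·(4.460165 + 1.423847 + 4.046570) = 3.23·9.930581 = 32.075778 m
LSR: p² = d² − 2 + 2cos(α−β) + 2d(sin α + sin β) = -3.487844 < 0 → infeasible
RSL: p² = d² − 2 + 2cos(α−β) − 2d(sin α + sin β) = -2.451575 < 0 → infeasible
RLR: c = (6 − d² + 2cos(α−β) + 2d(sin α − sin β))/8 = 0.746583; p = 2π − arccos c = 5.555299 rad; φ = atan2(cos α − cos β, d − sin α + sin β) = 2.303000 rad; t = (α − φ + p/2) mod 2π = 0.954630 rad, q = (α − β − t + p) mod 2π = 0.541034 rad → L = 3.23·(0.954630 + 5.555299 + 0.541034) = 3.23·7.050963 = 22.774611 m
LRL: c = (6 − d² + 2cos(α−β) − 2d(sin α − sin β))/8 = 0.388469; p = 2π − arccos c = 5.111358 rad; φ = atan2(cos β − cos α, d + sin α − sin β) = -0.499230 rad; t = (φ − α + p/2) mod 2π = 1.576469 rad, q = (β − α − t + p) mod 2π = 1.311340 rad → L = 3.23·(1.576469 + 5.111358 + 1.311340) = 3.23·7.999167 = 25.837311 m
Shortest: RLR with L = 22.774611 m ≈ 22.7746 m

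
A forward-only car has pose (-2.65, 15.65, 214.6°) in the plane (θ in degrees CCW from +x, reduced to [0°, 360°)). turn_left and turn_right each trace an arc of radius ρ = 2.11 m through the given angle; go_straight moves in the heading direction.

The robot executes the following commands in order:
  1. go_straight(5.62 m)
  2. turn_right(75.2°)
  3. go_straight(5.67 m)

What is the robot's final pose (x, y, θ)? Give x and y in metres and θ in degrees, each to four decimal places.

set_pose: (x, y, θ) = (-2.6500, 15.6500, 214.6000°), ρ = 2.11
go_straight(5.62): x += 5.62·cos θ, y += 5.62·sin θ → (-7.2760, 12.4587, 214.6000°)
turn_right(75.2°): centre at ρ to the right, rotate −75.2° → (-9.8473, 12.5935, 139.4000°)
go_straight(5.67): x += 5.67·cos θ, y += 5.67·sin θ → (-14.1524, 16.2834, 139.4000°)

(-14.1524, 16.2834, 139.4000°)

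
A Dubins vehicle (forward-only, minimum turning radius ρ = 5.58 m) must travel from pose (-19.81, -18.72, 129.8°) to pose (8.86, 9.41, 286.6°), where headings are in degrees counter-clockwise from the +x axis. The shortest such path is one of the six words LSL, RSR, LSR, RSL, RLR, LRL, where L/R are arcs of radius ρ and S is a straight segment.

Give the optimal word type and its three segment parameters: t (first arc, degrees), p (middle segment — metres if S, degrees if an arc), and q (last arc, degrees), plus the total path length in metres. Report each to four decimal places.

Let ψ = atan2(Δy, Δx) = atan2(28.13, 28.67) = 44.4553° be the start→goal bearing.
Normalize: d = |goal − start| / ρ = 40.165480/5.58 = 7.198115, α = (θ_start − ψ) mod 360° = 85.3447° = 1.489546 rad, β = (θ_goal − ψ) mod 360° = 242.1447° = 4.226222 rad.
Common terms: sin α = 0.996701, cos α = 0.081161, sin β = -0.884130, cos β = -0.467240, cos(α−β) = -0.919135, d² = 51.812856. Work in radians in the unit-radius frame; every candidate has L = ρ·(t + p + q).
LSL: p² = 2 + d² − 2cos(α−β) + 2d(sin α − sin β) = 82.728007; p = √p² = 9.095494; φ = atan2(cos β − cos α, d + sin α − sin β) = -0.060330 rad; t = (φ − α) mod 2π = 4.733309 rad, q = (β − φ) mod 2π = 4.286553 rad → L = 5.58·(4.733309 + 9.095494 + 4.286553) = 5.58·18.115355 = 101.083683 m
RSR: p² = 2 + d² − 2cos(α−β) + 2d(sin β − sin α) = 28.574246; p = √p² = 5.345488; φ = atan2(cos α − cos β, d − sin α + sin β) = 0.102772 rad; t = (α − φ) mod 2π = 1.386774 rad, q = (φ − β) mod 2π = 2.159735 rad → L = 5.58·(1.386774 + 5.345488 + 2.159735) = 5.58·8.891997 = 49.617346 m
LSR: p² = d² − 2 + 2cos(α−β) + 2d(sin α + sin β) = 49.595177; p = √p² = 7.042384; φ = atan2(−cos α − cos β, d + sin α + sin β) − atan2(−2, p) = 0.329470 rad; t = (φ − α) mod 2π = 5.123110 rad, q = (φ − β) mod 2π = 2.386433 rad → L = 5.58·(5.123110 + 7.042384 + 2.386433) = 5.58·14.551928 = 81.199756 m
RSL: p² = d² − 2 + 2cos(α−β) − 2d(sin α + sin β) = 46.353993; p = √p² = 6.808377; φ = atan2(cos α + cos β, d − sin α − sin β) − atan2(2, p) = -0.340153 rad; t = (α − φ) mod 2π = 1.829699 rad, q = (β − φ) mod 2π = 4.566375 rad → L = 5.58·(1.829699 + 6.808377 + 4.566375) = 5.58·13.204450 = 73.680834 m
RLR: c = (6 − d² + 2cos(α−β) + 2d(sin α − sin β))/8 = -2.571781, |c| > 1 → infeasible
LRL: c = (6 − d² + 2cos(α−β) − 2d(sin α − sin β))/8 = -9.341001, |c| > 1 → infeasible
Shortest: RSR with L = 49.617346 m ≈ 49.6173 m
Convert RSR to answer units (arcs ×180/π): t = 1.386774·180/π = 79.4563°, p = ρ·p = 5.58·5.345488 = 29.8278 m, q = 2.159735·180/π = 123.7437°, L = 49.6173 m.

RSR: t = 79.4563°, p = 29.8278 m, q = 123.7437°, L = 49.6173 m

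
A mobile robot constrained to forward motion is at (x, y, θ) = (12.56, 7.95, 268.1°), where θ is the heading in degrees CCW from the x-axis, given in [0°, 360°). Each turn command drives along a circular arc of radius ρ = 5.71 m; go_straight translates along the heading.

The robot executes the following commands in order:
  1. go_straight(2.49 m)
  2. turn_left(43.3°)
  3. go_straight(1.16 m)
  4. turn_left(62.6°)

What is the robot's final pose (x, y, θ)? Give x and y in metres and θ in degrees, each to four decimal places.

(20.3328, -1.1385, 14.0000°)

set_pose: (x, y, θ) = (12.5600, 7.9500, 268.1000°), ρ = 5.71
go_straight(2.49): x += 2.49·cos θ, y += 2.49·sin θ → (12.4774, 5.4614, 268.1000°)
turn_left(43.3°): centre at ρ to the left, rotate +43.3° → (13.9012, 1.4960, 311.4000°)
go_straight(1.16): x += 1.16·cos θ, y += 1.16·sin θ → (14.6683, 0.6258, 311.4000°)
turn_left(62.6°): centre at ρ to the left, rotate +62.6° → (20.3328, -1.1385, 374.0000° ≡ 14.0000°)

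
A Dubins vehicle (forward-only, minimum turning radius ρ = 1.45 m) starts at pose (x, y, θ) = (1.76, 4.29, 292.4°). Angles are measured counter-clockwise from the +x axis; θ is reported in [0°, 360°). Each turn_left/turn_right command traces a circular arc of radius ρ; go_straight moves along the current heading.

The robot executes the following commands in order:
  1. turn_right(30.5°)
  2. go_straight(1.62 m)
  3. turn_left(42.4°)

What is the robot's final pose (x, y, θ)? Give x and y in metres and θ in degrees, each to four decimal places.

set_pose: (x, y, θ) = (1.7600, 4.2900, 292.4000°), ρ = 1.45
turn_right(30.5°): centre at ρ to the right, rotate −30.5° → (1.8549, 3.5331, 261.9000°)
go_straight(1.62): x += 1.62·cos θ, y += 1.62·sin θ → (1.6267, 1.9293, 261.9000°)
turn_left(42.4°): centre at ρ to the left, rotate +42.4° → (1.8644, 0.9079, 304.3000°)

(1.8644, 0.9079, 304.3000°)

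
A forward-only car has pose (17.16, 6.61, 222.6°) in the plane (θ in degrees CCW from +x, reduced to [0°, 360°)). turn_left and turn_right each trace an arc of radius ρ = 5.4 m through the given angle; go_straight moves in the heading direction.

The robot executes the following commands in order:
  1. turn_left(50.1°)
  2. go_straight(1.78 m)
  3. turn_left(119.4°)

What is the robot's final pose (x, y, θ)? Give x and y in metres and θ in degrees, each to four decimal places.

(23.7685, -3.7174, 32.1000°)

set_pose: (x, y, θ) = (17.1600, 6.6100, 222.6000°), ρ = 5.4
turn_left(50.1°): centre at ρ to the left, rotate +50.1° → (15.4211, 2.3807, 272.7000°)
go_straight(1.78): x += 1.78·cos θ, y += 1.78·sin θ → (15.5050, 0.6027, 272.7000°)
turn_left(119.4°): centre at ρ to the left, rotate +119.4° → (23.7685, -3.7174, 392.1000° ≡ 32.1000°)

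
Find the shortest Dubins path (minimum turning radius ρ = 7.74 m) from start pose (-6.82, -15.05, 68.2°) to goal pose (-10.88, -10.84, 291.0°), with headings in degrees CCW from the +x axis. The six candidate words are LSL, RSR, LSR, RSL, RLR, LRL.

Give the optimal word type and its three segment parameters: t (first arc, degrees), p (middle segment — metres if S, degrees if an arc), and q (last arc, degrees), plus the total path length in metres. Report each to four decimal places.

Let ψ = atan2(Δy, Δx) = atan2(4.21, -4.06) = 133.9609° be the start→goal bearing.
Normalize: d = |goal − start| / ρ = 5.848735/7.74 = 0.755651, α = (θ_start − ψ) mod 360° = 294.2391° = 5.135441 rad, β = (θ_goal − ψ) mod 360° = 157.0391° = 2.740849 rad.
Common terms: sin α = -0.911840, cos α = 0.410546, sin β = 0.390103, cos β = -0.920771, cos(α−β) = -0.733730, d² = 0.571008. Work in radians in the unit-radius frame; every candidate has L = ρ·(t + p + q).
LSL: p² = 2 + d² − 2cos(α−β) + 2d(sin α − sin β) = 2.070840; p = √p² = 1.439041; φ = atan2(cos β − cos α, d + sin α − sin β) = -1.960184 rad; t = (φ − α) mod 2π = 5.470745 rad, q = (β − φ) mod 2π = 4.701034 rad → L = 7.74·(5.470745 + 1.439041 + 4.701034) = 7.74·11.610820 = 89.867748 m
RSR: p² = 2 + d² − 2cos(α−β) + 2d(sin β − sin α) = 6.006095; p = √p² = 2.450734; φ = atan2(cos α − cos β, d − sin α + sin β) = 0.574282 rad; t = (α − φ) mod 2π = 4.561159 rad, q = (φ − β) mod 2π = 4.116618 rad → L = 7.74·(4.561159 + 2.450734 + 4.116618) = 7.74·11.128511 = 86.134672 m
LSR: p² = d² − 2 + 2cos(α−β) + 2d(sin α + sin β) = -3.684954 < 0 → infeasible
RSL: p² = d² − 2 + 2cos(α−β) − 2d(sin α + sin β) = -2.107950 < 0 → infeasible
RLR: c = (6 − d² + 2cos(α−β) + 2d(sin α − sin β))/8 = 0.249238; p = 2π − arccos c = 4.964282 rad; φ = atan2(cos α − cos β, d − sin α + sin β) = 0.574282 rad; t = (α − φ + p/2) mod 2π = 0.760115 rad, q = (α − β − t + p) mod 2π = 0.315574 rad → L = 7.74·(0.760115 + 4.964282 + 0.315574) = 7.74·6.039971 = 46.749378 m
LRL: c = (6 − d² + 2cos(α−β) − 2d(sin α − sin β))/8 = 0.741145; p = 2π − arccos c = 5.547163 rad; φ = atan2(cos β − cos α, d + sin α − sin β) = -1.960184 rad; t = (φ − α + p/2) mod 2π = 1.961141 rad, q = (β − α − t + p) mod 2π = 1.191430 rad → L = 7.74·(1.961141 + 5.547163 + 1.191430) = 7.74·8.699735 = 67.335948 m
Shortest: RLR with L = 46.749378 m ≈ 46.7494 m
Convert RLR to answer units (arcs ×180/π): t = 0.760115·180/π = 43.5514°, p = 4.964282·180/π = 284.4324°, q = 0.315574·180/π = 18.0810°, L = 46.7494 m.

RLR: t = 43.5514°, p = 284.4324°, q = 18.0810°, L = 46.7494 m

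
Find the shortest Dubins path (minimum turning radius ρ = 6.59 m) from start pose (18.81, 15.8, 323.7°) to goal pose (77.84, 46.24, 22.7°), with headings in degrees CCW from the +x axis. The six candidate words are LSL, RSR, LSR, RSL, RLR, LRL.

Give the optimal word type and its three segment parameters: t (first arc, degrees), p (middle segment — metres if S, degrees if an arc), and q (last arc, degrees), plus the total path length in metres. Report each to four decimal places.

Let ψ = atan2(Δy, Δx) = atan2(30.44, 59.03) = 27.2788° be the start→goal bearing.
Normalize: d = |goal − start| / ρ = 66.416372/6.59 = 10.078357, α = (θ_start − ψ) mod 360° = 296.4212° = 5.173526 rad, β = (θ_goal − ψ) mod 360° = 355.4212° = 6.203270 rad.
Common terms: sin α = -0.895547, cos α = 0.444967, sin β = -0.079830, cos β = 0.996808, cos(α−β) = 0.515038, d² = 101.573279. Work in radians in the unit-radius frame; every candidate has L = ρ·(t + p + q).
LSL: p² = 2 + d² − 2cos(α−β) + 2d(sin α − sin β) = 86.101027; p = √p² = 9.279064; φ = atan2(cos β − cos α, d + sin α − sin β) = 0.059507 rad; t = (φ − α) mod 2π = 1.169166 rad, q = (β − φ) mod 2π = 6.143763 rad → L = 6.59·(1.169166 + 9.279064 + 6.143763) = 6.59·16.591993 = 109.341237 m
RSR: p² = 2 + d² − 2cos(α−β) + 2d(sin β − sin α) = 118.985378; p = √p² = 10.908042; φ = atan2(cos α − cos β, d − sin α + sin β) = -0.050612 rad; t = (α − φ) mod 2π = 5.224138 rad, q = (φ − β) mod 2π = 0.029303 rad → L = 6.59·(5.224138 + 10.908042 + 0.029303) = 6.59·16.161483 = 106.504173 m
LSR: p² = d² − 2 + 2cos(α−β) + 2d(sin α + sin β) = 80.942954; p = √p² = 8.996830; φ = atan2(−cos α − cos β, d + sin α + sin β) − atan2(−2, p) = 0.061663 rad; t = (φ − α) mod 2π = 1.171323 rad, q = (φ − β) mod 2π = 0.141579 rad → L = 6.59·(1.171323 + 8.996830 + 0.141579) = 6.59·10.309732 = 67.941131 m
RSL: p² = d² − 2 + 2cos(α−β) − 2d(sin α + sin β) = 120.263756; p = √p² = 10.966483; φ = atan2(cos α + cos β, d − sin α − sin β) − atan2(2, p) = -0.050690 rad; t = (α − φ) mod 2π = 5.224216 rad, q = (β − φ) mod 2π = 6.253960 rad → L = 6.59·(5.224216 + 10.966483 + 6.253960) = 6.59·22.444660 = 147.910309 m
RLR: c = (6 − d² + 2cos(α−β) + 2d(sin α − sin β))/8 = -13.873172, |c| > 1 → infeasible
LRL: c = (6 − d² + 2cos(α−β) − 2d(sin α − sin β))/8 = -9.762628, |c| > 1 → infeasible
Shortest: LSR with L = 67.941131 m ≈ 67.9411 m
Convert LSR to answer units (arcs ×180/π): t = 1.171323·180/π = 67.1119°, p = ρ·p = 6.59·8.996830 = 59.2891 m, q = 0.141579·180/π = 8.1119°, L = 67.9411 m.

LSR: t = 67.1119°, p = 59.2891 m, q = 8.1119°, L = 67.9411 m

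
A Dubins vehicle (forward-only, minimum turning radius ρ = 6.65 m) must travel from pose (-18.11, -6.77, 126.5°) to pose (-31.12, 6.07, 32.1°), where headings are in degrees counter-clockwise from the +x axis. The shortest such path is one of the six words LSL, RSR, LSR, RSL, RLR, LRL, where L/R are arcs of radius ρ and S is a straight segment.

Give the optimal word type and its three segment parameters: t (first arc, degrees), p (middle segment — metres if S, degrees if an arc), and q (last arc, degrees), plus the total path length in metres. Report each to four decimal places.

Let ψ = atan2(Δy, Δx) = atan2(12.84, -13.01) = 135.3768° be the start→goal bearing.
Normalize: d = |goal − start| / ρ = 18.279106/6.65 = 2.748738, α = (θ_start − ψ) mod 360° = 351.1232° = 6.128256 rad, β = (θ_goal − ψ) mod 360° = 256.7232° = 4.480665 rad.
Common terms: sin α = -0.154310, cos α = 0.988022, sin β = -0.973272, cos β = -0.229656, cos(α−β) = -0.076719, d² = 7.555559. Work in radians in the unit-radius frame; every candidate has L = ρ·(t + p + q).
LSL: p² = 2 + d² − 2cos(α−β) + 2d(sin α − sin β) = 14.211219; p = √p² = 3.769777; φ = atan2(cos β − cos α, d + sin α − sin β) = -0.328909 rad; t = (φ − α) mod 2π = 6.109206 rad, q = (β − φ) mod 2π = 4.809574 rad → L = 6.65·(6.109206 + 3.769777 + 4.809574) = 6.65·14.688557 = 97.678903 m
RSR: p² = 2 + d² − 2cos(α−β) + 2d(sin β − sin α) = 5.206775; p = √p² = 2.281836; φ = atan2(cos α − cos β, d − sin α + sin β) = 0.562898 rad; t = (α − φ) mod 2π = 5.565358 rad, q = (φ − β) mod 2π = 2.365418 rad → L = 6.65·(5.565358 + 2.281836 + 2.365418) = 6.65·10.212612 = 67.913870 m
LSR: p² = d² − 2 + 2cos(α−β) + 2d(sin α + sin β) = -0.796735 < 0 → infeasible
RSL: p² = d² − 2 + 2cos(α−β) − 2d(sin α + sin β) = 11.600976; p = √p² = 3.406021; φ = atan2(cos α + cos β, d − sin α − sin β) − atan2(2, p) = -0.337751 rad; t = (α − φ) mod 2π = 0.182821 rad, q = (β − φ) mod 2π = 4.818416 rad → L = 6.65·(0.182821 + 3.406021 + 4.818416) = 6.65·8.407258 = 55.908263 m
RLR: c = (6 − d² + 2cos(α−β) + 2d(sin α − sin β))/8 = 0.349153; p = 2π − arccos c = 5.069056 rad; φ = atan2(cos α − cos β, d − sin α + sin β) = 0.562898 rad; t = (α − φ + p/2) mod 2π = 1.816700 rad, q = (α − β − t + p) mod 2π = 4.899947 rad → L = 6.65·(1.816700 + 5.069056 + 4.899947) = 6.65·11.785703 = 78.374926 m
LRL: c = (6 − d² + 2cos(α−β) − 2d(sin α − sin β))/8 = -0.776402; p = 2π − arccos c = 3.823452 rad; φ = atan2(cos β − cos α, d + sin α − sin β) = -0.328909 rad; t = (φ − α + p/2) mod 2π = 1.737746 rad, q = (β − α − t + p) mod 2π = 0.438115 rad → L = 6.65·(1.737746 + 3.823452 + 0.438115) = 6.65·5.999313 = 39.895430 m
Shortest: LRL with L = 39.895430 m ≈ 39.8954 m
Convert LRL to answer units (arcs ×180/π): t = 1.737746·180/π = 99.5655°, p = 3.823452·180/π = 219.0677°, q = 0.438115·180/π = 25.1021°, L = 39.8954 m.

LRL: t = 99.5655°, p = 219.0677°, q = 25.1021°, L = 39.8954 m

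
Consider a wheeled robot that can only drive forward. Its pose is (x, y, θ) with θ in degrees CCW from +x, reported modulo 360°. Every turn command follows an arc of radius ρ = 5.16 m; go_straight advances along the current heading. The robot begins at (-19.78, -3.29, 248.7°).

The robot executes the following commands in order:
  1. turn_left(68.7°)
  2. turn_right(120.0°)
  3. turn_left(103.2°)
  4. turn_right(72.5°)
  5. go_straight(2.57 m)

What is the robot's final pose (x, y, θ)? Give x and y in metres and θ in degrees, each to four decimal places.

set_pose: (x, y, θ) = (-19.7800, -3.2900, 248.7000°), ρ = 5.16
turn_left(68.7°): centre at ρ to the left, rotate +68.7° → (-18.4652, -8.9626, 317.4000°)
turn_right(120.0°): centre at ρ to the right, rotate −120.0° → (-20.4148, -17.6848, 197.4000°)
turn_left(103.2°): centre at ρ to the left, rotate +103.2° → (-23.3132, -25.2353, 300.6000°)
turn_right(72.5°): centre at ρ to the right, rotate −72.5° → (-23.9139, -31.3080, 228.1000°)
go_straight(2.57): x += 2.57·cos θ, y += 2.57·sin θ → (-25.6303, -33.2209, 228.1000°)

(-25.6303, -33.2209, 228.1000°)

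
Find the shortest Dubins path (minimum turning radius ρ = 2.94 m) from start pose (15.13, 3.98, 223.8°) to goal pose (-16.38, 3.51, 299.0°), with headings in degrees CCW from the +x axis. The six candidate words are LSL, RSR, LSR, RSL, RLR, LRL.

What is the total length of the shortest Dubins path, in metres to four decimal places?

35.6724 m

Let ψ = atan2(Δy, Δx) = atan2(-0.47, -31.51) = -179.1454° be the start→goal bearing.
Normalize: d = |goal − start| / ρ = 31.513505/2.94 = 10.718879, α = (θ_start − ψ) mod 360° = 42.9454° = 0.749539 rad, β = (θ_goal − ψ) mod 360° = 118.1454° = 2.062027 rad.
Common terms: sin α = 0.681302, cos α = 0.732003, sin β = 0.881753, cos β = -0.471711, cos(α−β) = 0.255446, d² = 114.894373. Work in radians in the unit-radius frame; every candidate has L = ρ·(t + p + q).
LSL: p² = 2 + d² − 2cos(α−β) + 2d(sin α − sin β) = 112.086254; p = √p² = 10.587080; φ = atan2(cos β − cos α, d + sin α − sin β) = -0.113943 rad; t = (φ − α) mod 2π = 5.419703 rad, q = (β − φ) mod 2π = 2.175970 rad → L = 2.94·(5.419703 + 10.587080 + 2.175970) = 2.94·18.182753 = 53.457292 m
RSR: p² = 2 + d² − 2cos(α−β) + 2d(sin β − sin α) = 120.680708; p = √p² = 10.985477; φ = atan2(cos α − cos β, d − sin α + sin β) = 0.109794 rad; t = (α − φ) mod 2π = 0.639746 rad, q = (φ − β) mod 2π = 4.330952 rad → L = 2.94·(0.639746 + 10.985477 + 4.330952) = 2.94·15.956175 = 46.911154 m
LSR: p² = d² − 2 + 2cos(α−β) + 2d(sin α + sin β) = 146.913653; p = √p² = 12.120794; φ = atan2(−cos α − cos β, d + sin α + sin β) − atan2(−2, p) = 0.142342 rad; t = (φ − α) mod 2π = 5.675988 rad, q = (φ − β) mod 2π = 4.363501 rad → L = 2.94·(5.675988 + 12.120794 + 4.363501) = 2.94·22.160283 = 65.151232 m
RSL: p² = d² − 2 + 2cos(α−β) − 2d(sin α + sin β) = 79.896875; p = √p² = 8.938505; φ = atan2(cos α + cos β, d − sin α − sin β) − atan2(2, p) = -0.191704 rad; t = (α − φ) mod 2π = 0.941243 rad, q = (β − φ) mod 2π = 2.253731 rad → L = 2.94·(0.941243 + 8.938505 + 2.253731) = 2.94·12.133480 = 35.672430 m
RLR: c = (6 − d² + 2cos(α−β) + 2d(sin α − sin β))/8 = -14.085088, |c| > 1 → infeasible
LRL: c = (6 − d² + 2cos(α−β) − 2d(sin α − sin β))/8 = -13.010782, |c| > 1 → infeasible
Shortest: RSL with L = 35.672430 m ≈ 35.6724 m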